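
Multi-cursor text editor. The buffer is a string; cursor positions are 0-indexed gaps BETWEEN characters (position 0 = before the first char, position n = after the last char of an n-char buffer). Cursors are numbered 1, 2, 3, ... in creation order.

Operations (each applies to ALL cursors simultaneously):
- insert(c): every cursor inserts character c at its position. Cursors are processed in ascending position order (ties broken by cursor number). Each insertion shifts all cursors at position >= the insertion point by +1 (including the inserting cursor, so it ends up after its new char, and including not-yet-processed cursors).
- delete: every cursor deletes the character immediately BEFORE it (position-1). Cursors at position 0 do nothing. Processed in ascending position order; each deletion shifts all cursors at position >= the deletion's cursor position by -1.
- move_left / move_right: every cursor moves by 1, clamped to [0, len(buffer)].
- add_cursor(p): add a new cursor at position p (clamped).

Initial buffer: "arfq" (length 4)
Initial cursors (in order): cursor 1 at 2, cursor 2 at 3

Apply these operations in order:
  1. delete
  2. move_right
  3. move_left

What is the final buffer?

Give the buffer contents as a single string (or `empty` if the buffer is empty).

Answer: aq

Derivation:
After op 1 (delete): buffer="aq" (len 2), cursors c1@1 c2@1, authorship ..
After op 2 (move_right): buffer="aq" (len 2), cursors c1@2 c2@2, authorship ..
After op 3 (move_left): buffer="aq" (len 2), cursors c1@1 c2@1, authorship ..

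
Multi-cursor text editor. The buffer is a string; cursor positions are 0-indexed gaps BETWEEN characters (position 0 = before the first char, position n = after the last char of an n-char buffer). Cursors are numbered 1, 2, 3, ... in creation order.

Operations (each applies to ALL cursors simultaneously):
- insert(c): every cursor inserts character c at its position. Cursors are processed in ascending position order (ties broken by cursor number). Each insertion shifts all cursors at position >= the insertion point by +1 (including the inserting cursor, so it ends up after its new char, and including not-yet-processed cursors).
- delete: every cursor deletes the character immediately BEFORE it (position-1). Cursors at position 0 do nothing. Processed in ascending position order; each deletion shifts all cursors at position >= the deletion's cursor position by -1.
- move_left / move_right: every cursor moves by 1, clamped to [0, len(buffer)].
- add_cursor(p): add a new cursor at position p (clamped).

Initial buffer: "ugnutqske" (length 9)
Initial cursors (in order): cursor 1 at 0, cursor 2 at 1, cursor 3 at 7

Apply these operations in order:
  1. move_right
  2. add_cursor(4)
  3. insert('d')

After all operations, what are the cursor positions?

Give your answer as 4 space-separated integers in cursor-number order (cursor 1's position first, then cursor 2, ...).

Answer: 2 4 12 7

Derivation:
After op 1 (move_right): buffer="ugnutqske" (len 9), cursors c1@1 c2@2 c3@8, authorship .........
After op 2 (add_cursor(4)): buffer="ugnutqske" (len 9), cursors c1@1 c2@2 c4@4 c3@8, authorship .........
After op 3 (insert('d')): buffer="udgdnudtqskde" (len 13), cursors c1@2 c2@4 c4@7 c3@12, authorship .1.2..4....3.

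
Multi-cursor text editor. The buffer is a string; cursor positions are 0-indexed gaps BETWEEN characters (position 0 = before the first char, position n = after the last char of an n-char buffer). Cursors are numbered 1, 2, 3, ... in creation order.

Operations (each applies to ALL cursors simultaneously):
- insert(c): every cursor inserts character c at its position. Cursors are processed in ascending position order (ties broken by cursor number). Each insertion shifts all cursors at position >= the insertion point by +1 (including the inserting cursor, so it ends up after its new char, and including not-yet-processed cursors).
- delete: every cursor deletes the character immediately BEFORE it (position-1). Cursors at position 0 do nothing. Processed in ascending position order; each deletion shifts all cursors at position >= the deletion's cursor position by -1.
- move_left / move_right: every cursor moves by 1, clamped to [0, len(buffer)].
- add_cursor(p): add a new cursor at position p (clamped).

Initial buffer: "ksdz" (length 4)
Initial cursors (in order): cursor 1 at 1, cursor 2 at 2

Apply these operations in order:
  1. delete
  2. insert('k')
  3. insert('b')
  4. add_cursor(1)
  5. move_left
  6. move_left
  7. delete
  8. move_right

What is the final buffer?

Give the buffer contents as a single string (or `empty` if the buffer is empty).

Answer: bbdz

Derivation:
After op 1 (delete): buffer="dz" (len 2), cursors c1@0 c2@0, authorship ..
After op 2 (insert('k')): buffer="kkdz" (len 4), cursors c1@2 c2@2, authorship 12..
After op 3 (insert('b')): buffer="kkbbdz" (len 6), cursors c1@4 c2@4, authorship 1212..
After op 4 (add_cursor(1)): buffer="kkbbdz" (len 6), cursors c3@1 c1@4 c2@4, authorship 1212..
After op 5 (move_left): buffer="kkbbdz" (len 6), cursors c3@0 c1@3 c2@3, authorship 1212..
After op 6 (move_left): buffer="kkbbdz" (len 6), cursors c3@0 c1@2 c2@2, authorship 1212..
After op 7 (delete): buffer="bbdz" (len 4), cursors c1@0 c2@0 c3@0, authorship 12..
After op 8 (move_right): buffer="bbdz" (len 4), cursors c1@1 c2@1 c3@1, authorship 12..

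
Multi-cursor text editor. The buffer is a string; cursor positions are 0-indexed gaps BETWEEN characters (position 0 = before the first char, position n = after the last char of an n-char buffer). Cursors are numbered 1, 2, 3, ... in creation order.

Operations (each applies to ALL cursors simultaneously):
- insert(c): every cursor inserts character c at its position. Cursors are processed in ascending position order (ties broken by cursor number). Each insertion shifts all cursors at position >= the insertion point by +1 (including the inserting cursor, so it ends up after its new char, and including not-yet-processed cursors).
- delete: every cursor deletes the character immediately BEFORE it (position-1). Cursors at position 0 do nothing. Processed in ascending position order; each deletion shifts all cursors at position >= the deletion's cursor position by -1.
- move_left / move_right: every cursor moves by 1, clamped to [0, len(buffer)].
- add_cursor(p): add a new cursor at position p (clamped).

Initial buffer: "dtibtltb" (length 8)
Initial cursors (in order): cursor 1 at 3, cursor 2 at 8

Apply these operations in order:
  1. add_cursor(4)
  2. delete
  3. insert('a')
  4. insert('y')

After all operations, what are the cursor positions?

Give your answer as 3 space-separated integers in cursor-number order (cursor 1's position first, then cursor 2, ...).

After op 1 (add_cursor(4)): buffer="dtibtltb" (len 8), cursors c1@3 c3@4 c2@8, authorship ........
After op 2 (delete): buffer="dttlt" (len 5), cursors c1@2 c3@2 c2@5, authorship .....
After op 3 (insert('a')): buffer="dtaatlta" (len 8), cursors c1@4 c3@4 c2@8, authorship ..13...2
After op 4 (insert('y')): buffer="dtaayytltay" (len 11), cursors c1@6 c3@6 c2@11, authorship ..1313...22

Answer: 6 11 6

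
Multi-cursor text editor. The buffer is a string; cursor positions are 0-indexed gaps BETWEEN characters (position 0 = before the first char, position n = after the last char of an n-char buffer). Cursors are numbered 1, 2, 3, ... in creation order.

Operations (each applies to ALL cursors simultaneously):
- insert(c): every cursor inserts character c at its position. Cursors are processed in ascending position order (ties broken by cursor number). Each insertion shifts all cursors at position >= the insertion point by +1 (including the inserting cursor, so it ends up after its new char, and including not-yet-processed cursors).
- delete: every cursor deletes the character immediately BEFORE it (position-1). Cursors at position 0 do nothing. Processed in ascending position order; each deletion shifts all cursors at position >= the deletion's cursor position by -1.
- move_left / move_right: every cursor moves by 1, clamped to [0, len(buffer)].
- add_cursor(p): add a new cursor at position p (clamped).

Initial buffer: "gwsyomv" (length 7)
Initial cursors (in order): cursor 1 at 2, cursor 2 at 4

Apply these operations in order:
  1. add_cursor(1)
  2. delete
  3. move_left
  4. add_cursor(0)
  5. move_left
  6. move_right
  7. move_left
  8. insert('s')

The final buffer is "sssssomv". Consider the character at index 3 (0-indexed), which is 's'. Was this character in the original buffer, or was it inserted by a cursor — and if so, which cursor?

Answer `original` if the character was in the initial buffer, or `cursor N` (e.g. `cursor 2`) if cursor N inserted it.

After op 1 (add_cursor(1)): buffer="gwsyomv" (len 7), cursors c3@1 c1@2 c2@4, authorship .......
After op 2 (delete): buffer="somv" (len 4), cursors c1@0 c3@0 c2@1, authorship ....
After op 3 (move_left): buffer="somv" (len 4), cursors c1@0 c2@0 c3@0, authorship ....
After op 4 (add_cursor(0)): buffer="somv" (len 4), cursors c1@0 c2@0 c3@0 c4@0, authorship ....
After op 5 (move_left): buffer="somv" (len 4), cursors c1@0 c2@0 c3@0 c4@0, authorship ....
After op 6 (move_right): buffer="somv" (len 4), cursors c1@1 c2@1 c3@1 c4@1, authorship ....
After op 7 (move_left): buffer="somv" (len 4), cursors c1@0 c2@0 c3@0 c4@0, authorship ....
After op 8 (insert('s')): buffer="sssssomv" (len 8), cursors c1@4 c2@4 c3@4 c4@4, authorship 1234....
Authorship (.=original, N=cursor N): 1 2 3 4 . . . .
Index 3: author = 4

Answer: cursor 4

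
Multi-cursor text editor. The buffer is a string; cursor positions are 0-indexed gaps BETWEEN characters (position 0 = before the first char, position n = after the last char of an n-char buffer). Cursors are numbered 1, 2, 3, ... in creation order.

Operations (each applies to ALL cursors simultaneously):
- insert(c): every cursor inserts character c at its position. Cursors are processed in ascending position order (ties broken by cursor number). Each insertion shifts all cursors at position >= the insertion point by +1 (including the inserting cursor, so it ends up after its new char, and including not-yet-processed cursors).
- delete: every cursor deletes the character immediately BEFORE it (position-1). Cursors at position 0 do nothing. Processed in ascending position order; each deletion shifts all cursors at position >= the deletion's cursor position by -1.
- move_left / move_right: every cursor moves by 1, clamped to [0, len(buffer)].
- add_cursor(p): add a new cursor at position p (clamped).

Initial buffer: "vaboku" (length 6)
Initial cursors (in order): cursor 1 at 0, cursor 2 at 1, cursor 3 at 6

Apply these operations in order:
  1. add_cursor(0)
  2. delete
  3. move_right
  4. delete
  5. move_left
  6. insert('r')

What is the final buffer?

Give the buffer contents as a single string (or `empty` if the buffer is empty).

After op 1 (add_cursor(0)): buffer="vaboku" (len 6), cursors c1@0 c4@0 c2@1 c3@6, authorship ......
After op 2 (delete): buffer="abok" (len 4), cursors c1@0 c2@0 c4@0 c3@4, authorship ....
After op 3 (move_right): buffer="abok" (len 4), cursors c1@1 c2@1 c4@1 c3@4, authorship ....
After op 4 (delete): buffer="bo" (len 2), cursors c1@0 c2@0 c4@0 c3@2, authorship ..
After op 5 (move_left): buffer="bo" (len 2), cursors c1@0 c2@0 c4@0 c3@1, authorship ..
After op 6 (insert('r')): buffer="rrrbro" (len 6), cursors c1@3 c2@3 c4@3 c3@5, authorship 124.3.

Answer: rrrbro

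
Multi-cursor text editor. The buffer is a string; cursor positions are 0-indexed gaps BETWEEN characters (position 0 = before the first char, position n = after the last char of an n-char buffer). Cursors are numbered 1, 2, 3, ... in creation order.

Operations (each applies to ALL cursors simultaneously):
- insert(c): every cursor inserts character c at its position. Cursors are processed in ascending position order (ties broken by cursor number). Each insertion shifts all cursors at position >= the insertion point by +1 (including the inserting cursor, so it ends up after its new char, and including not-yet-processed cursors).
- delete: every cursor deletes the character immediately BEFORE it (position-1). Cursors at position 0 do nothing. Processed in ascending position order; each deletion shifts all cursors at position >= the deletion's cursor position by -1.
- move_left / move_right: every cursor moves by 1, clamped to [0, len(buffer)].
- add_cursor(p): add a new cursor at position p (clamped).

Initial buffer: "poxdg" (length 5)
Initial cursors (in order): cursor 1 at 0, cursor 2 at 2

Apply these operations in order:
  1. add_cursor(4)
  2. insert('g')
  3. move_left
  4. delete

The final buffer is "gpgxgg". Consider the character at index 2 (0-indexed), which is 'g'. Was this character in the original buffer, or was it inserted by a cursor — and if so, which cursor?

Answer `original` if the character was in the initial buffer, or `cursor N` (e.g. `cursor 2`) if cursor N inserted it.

Answer: cursor 2

Derivation:
After op 1 (add_cursor(4)): buffer="poxdg" (len 5), cursors c1@0 c2@2 c3@4, authorship .....
After op 2 (insert('g')): buffer="gpogxdgg" (len 8), cursors c1@1 c2@4 c3@7, authorship 1..2..3.
After op 3 (move_left): buffer="gpogxdgg" (len 8), cursors c1@0 c2@3 c3@6, authorship 1..2..3.
After op 4 (delete): buffer="gpgxgg" (len 6), cursors c1@0 c2@2 c3@4, authorship 1.2.3.
Authorship (.=original, N=cursor N): 1 . 2 . 3 .
Index 2: author = 2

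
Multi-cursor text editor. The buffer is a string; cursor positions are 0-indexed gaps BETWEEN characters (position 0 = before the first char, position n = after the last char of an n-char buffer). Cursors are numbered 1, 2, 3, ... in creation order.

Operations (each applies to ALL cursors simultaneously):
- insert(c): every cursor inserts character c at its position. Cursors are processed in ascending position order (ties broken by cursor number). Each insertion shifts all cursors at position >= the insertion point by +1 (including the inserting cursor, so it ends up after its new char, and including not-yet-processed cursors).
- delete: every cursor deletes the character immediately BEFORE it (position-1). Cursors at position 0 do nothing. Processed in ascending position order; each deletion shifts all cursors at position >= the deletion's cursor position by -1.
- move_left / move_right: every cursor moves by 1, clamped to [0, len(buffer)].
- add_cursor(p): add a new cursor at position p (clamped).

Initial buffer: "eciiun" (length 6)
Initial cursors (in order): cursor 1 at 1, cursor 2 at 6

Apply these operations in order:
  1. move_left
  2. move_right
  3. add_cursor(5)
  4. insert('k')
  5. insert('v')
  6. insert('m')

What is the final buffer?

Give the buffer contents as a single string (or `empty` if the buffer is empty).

After op 1 (move_left): buffer="eciiun" (len 6), cursors c1@0 c2@5, authorship ......
After op 2 (move_right): buffer="eciiun" (len 6), cursors c1@1 c2@6, authorship ......
After op 3 (add_cursor(5)): buffer="eciiun" (len 6), cursors c1@1 c3@5 c2@6, authorship ......
After op 4 (insert('k')): buffer="ekciiuknk" (len 9), cursors c1@2 c3@7 c2@9, authorship .1....3.2
After op 5 (insert('v')): buffer="ekvciiukvnkv" (len 12), cursors c1@3 c3@9 c2@12, authorship .11....33.22
After op 6 (insert('m')): buffer="ekvmciiukvmnkvm" (len 15), cursors c1@4 c3@11 c2@15, authorship .111....333.222

Answer: ekvmciiukvmnkvm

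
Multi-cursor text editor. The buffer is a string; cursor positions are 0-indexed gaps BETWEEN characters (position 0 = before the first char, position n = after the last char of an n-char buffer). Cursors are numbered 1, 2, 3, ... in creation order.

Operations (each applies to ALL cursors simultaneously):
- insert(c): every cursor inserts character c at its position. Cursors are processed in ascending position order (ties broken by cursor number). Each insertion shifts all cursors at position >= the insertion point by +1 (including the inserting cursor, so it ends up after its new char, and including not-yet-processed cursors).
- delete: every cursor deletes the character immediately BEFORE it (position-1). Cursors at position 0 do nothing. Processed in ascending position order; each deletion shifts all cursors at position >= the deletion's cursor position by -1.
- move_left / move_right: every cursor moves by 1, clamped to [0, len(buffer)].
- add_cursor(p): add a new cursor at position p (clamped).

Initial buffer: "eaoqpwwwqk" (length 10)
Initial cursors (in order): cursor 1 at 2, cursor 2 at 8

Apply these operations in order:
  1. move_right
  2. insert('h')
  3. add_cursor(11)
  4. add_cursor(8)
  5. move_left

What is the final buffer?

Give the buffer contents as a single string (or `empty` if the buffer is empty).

After op 1 (move_right): buffer="eaoqpwwwqk" (len 10), cursors c1@3 c2@9, authorship ..........
After op 2 (insert('h')): buffer="eaohqpwwwqhk" (len 12), cursors c1@4 c2@11, authorship ...1......2.
After op 3 (add_cursor(11)): buffer="eaohqpwwwqhk" (len 12), cursors c1@4 c2@11 c3@11, authorship ...1......2.
After op 4 (add_cursor(8)): buffer="eaohqpwwwqhk" (len 12), cursors c1@4 c4@8 c2@11 c3@11, authorship ...1......2.
After op 5 (move_left): buffer="eaohqpwwwqhk" (len 12), cursors c1@3 c4@7 c2@10 c3@10, authorship ...1......2.

Answer: eaohqpwwwqhk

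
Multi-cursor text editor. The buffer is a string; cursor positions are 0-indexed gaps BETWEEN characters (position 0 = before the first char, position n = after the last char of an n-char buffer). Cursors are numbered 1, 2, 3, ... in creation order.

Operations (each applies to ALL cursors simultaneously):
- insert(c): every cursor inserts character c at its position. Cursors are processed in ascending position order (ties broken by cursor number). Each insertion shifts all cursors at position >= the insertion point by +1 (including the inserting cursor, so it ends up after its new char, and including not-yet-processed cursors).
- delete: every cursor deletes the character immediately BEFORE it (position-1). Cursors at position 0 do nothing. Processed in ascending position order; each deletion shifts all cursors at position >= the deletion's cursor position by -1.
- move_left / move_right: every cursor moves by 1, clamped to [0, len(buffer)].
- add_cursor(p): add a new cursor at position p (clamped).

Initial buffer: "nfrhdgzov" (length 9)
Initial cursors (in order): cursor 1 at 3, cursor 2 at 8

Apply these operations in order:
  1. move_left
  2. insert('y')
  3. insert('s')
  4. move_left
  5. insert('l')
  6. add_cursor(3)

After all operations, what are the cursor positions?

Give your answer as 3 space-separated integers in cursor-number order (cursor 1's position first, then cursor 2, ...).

Answer: 4 12 3

Derivation:
After op 1 (move_left): buffer="nfrhdgzov" (len 9), cursors c1@2 c2@7, authorship .........
After op 2 (insert('y')): buffer="nfyrhdgzyov" (len 11), cursors c1@3 c2@9, authorship ..1.....2..
After op 3 (insert('s')): buffer="nfysrhdgzysov" (len 13), cursors c1@4 c2@11, authorship ..11.....22..
After op 4 (move_left): buffer="nfysrhdgzysov" (len 13), cursors c1@3 c2@10, authorship ..11.....22..
After op 5 (insert('l')): buffer="nfylsrhdgzylsov" (len 15), cursors c1@4 c2@12, authorship ..111.....222..
After op 6 (add_cursor(3)): buffer="nfylsrhdgzylsov" (len 15), cursors c3@3 c1@4 c2@12, authorship ..111.....222..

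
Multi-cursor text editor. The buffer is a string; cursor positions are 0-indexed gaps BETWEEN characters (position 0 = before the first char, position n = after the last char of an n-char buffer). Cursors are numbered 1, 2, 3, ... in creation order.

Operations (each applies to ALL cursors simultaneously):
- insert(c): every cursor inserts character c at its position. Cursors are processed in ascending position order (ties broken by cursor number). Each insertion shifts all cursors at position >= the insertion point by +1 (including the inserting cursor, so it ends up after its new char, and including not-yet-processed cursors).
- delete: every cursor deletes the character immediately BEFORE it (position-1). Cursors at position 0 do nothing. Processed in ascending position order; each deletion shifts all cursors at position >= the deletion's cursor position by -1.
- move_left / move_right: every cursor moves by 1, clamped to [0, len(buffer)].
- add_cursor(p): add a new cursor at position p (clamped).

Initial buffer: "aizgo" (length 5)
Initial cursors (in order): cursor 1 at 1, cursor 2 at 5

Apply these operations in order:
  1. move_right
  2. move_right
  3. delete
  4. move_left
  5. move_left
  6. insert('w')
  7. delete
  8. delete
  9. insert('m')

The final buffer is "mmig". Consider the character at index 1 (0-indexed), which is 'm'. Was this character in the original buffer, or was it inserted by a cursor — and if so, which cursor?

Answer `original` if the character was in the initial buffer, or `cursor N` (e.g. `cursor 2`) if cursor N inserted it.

Answer: cursor 2

Derivation:
After op 1 (move_right): buffer="aizgo" (len 5), cursors c1@2 c2@5, authorship .....
After op 2 (move_right): buffer="aizgo" (len 5), cursors c1@3 c2@5, authorship .....
After op 3 (delete): buffer="aig" (len 3), cursors c1@2 c2@3, authorship ...
After op 4 (move_left): buffer="aig" (len 3), cursors c1@1 c2@2, authorship ...
After op 5 (move_left): buffer="aig" (len 3), cursors c1@0 c2@1, authorship ...
After op 6 (insert('w')): buffer="wawig" (len 5), cursors c1@1 c2@3, authorship 1.2..
After op 7 (delete): buffer="aig" (len 3), cursors c1@0 c2@1, authorship ...
After op 8 (delete): buffer="ig" (len 2), cursors c1@0 c2@0, authorship ..
After op 9 (insert('m')): buffer="mmig" (len 4), cursors c1@2 c2@2, authorship 12..
Authorship (.=original, N=cursor N): 1 2 . .
Index 1: author = 2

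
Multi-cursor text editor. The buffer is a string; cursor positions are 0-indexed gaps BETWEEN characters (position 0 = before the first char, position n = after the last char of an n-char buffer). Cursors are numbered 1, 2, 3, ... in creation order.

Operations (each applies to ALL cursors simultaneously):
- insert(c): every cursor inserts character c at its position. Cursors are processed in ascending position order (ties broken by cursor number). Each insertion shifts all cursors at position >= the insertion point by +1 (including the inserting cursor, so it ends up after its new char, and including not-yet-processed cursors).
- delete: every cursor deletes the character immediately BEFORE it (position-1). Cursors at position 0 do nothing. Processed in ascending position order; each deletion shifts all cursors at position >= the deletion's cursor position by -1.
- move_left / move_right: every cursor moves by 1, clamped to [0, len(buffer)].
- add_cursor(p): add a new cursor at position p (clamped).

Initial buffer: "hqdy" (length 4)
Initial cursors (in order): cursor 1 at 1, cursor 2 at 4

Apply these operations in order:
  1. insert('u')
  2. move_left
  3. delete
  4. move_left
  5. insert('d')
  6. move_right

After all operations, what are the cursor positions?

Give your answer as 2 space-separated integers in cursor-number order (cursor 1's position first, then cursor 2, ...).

After op 1 (insert('u')): buffer="huqdyu" (len 6), cursors c1@2 c2@6, authorship .1...2
After op 2 (move_left): buffer="huqdyu" (len 6), cursors c1@1 c2@5, authorship .1...2
After op 3 (delete): buffer="uqdu" (len 4), cursors c1@0 c2@3, authorship 1..2
After op 4 (move_left): buffer="uqdu" (len 4), cursors c1@0 c2@2, authorship 1..2
After op 5 (insert('d')): buffer="duqddu" (len 6), cursors c1@1 c2@4, authorship 11.2.2
After op 6 (move_right): buffer="duqddu" (len 6), cursors c1@2 c2@5, authorship 11.2.2

Answer: 2 5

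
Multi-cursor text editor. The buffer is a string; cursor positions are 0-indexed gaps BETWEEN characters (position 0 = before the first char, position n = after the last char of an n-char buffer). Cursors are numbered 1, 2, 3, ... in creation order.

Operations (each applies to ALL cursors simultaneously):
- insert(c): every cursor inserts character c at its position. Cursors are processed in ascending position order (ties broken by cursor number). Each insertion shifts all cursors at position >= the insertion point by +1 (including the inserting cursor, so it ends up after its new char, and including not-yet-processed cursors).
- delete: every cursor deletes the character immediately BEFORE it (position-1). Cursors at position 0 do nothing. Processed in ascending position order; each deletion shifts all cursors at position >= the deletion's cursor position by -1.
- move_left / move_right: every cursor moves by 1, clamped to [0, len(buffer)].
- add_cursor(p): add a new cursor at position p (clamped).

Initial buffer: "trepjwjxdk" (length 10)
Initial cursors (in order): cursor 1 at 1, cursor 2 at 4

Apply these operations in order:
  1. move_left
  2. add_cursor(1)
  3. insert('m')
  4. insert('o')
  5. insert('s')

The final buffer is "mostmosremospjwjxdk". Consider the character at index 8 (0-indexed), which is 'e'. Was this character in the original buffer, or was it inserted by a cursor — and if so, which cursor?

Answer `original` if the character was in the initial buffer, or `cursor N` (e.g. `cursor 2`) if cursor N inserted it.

Answer: original

Derivation:
After op 1 (move_left): buffer="trepjwjxdk" (len 10), cursors c1@0 c2@3, authorship ..........
After op 2 (add_cursor(1)): buffer="trepjwjxdk" (len 10), cursors c1@0 c3@1 c2@3, authorship ..........
After op 3 (insert('m')): buffer="mtmrempjwjxdk" (len 13), cursors c1@1 c3@3 c2@6, authorship 1.3..2.......
After op 4 (insert('o')): buffer="motmoremopjwjxdk" (len 16), cursors c1@2 c3@5 c2@9, authorship 11.33..22.......
After op 5 (insert('s')): buffer="mostmosremospjwjxdk" (len 19), cursors c1@3 c3@7 c2@12, authorship 111.333..222.......
Authorship (.=original, N=cursor N): 1 1 1 . 3 3 3 . . 2 2 2 . . . . . . .
Index 8: author = original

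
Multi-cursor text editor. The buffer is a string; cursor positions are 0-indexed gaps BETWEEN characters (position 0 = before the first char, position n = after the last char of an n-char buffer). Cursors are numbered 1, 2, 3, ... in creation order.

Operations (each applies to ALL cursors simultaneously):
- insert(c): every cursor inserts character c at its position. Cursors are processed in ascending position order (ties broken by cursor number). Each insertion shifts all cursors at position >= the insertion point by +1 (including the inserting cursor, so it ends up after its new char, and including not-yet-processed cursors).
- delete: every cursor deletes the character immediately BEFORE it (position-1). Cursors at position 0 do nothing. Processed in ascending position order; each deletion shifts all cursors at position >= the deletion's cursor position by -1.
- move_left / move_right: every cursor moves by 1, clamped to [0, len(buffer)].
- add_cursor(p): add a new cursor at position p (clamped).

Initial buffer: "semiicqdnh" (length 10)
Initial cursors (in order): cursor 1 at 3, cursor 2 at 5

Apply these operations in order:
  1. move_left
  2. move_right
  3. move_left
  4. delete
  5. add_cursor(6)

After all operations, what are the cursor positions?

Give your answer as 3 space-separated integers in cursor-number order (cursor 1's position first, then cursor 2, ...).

After op 1 (move_left): buffer="semiicqdnh" (len 10), cursors c1@2 c2@4, authorship ..........
After op 2 (move_right): buffer="semiicqdnh" (len 10), cursors c1@3 c2@5, authorship ..........
After op 3 (move_left): buffer="semiicqdnh" (len 10), cursors c1@2 c2@4, authorship ..........
After op 4 (delete): buffer="smicqdnh" (len 8), cursors c1@1 c2@2, authorship ........
After op 5 (add_cursor(6)): buffer="smicqdnh" (len 8), cursors c1@1 c2@2 c3@6, authorship ........

Answer: 1 2 6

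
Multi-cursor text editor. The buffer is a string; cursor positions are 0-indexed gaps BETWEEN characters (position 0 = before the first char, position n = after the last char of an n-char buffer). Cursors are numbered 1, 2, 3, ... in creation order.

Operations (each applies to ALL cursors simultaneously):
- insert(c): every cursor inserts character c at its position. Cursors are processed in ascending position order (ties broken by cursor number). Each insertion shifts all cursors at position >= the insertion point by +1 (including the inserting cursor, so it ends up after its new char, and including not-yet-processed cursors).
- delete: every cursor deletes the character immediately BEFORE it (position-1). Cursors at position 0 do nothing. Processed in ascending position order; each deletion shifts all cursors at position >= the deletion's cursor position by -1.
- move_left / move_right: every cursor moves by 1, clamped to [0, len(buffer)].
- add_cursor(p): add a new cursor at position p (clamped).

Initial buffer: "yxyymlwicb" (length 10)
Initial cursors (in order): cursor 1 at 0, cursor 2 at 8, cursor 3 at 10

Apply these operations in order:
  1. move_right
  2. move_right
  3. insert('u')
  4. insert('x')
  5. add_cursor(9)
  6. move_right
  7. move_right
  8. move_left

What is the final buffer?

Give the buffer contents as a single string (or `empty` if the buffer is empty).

After op 1 (move_right): buffer="yxyymlwicb" (len 10), cursors c1@1 c2@9 c3@10, authorship ..........
After op 2 (move_right): buffer="yxyymlwicb" (len 10), cursors c1@2 c2@10 c3@10, authorship ..........
After op 3 (insert('u')): buffer="yxuyymlwicbuu" (len 13), cursors c1@3 c2@13 c3@13, authorship ..1........23
After op 4 (insert('x')): buffer="yxuxyymlwicbuuxx" (len 16), cursors c1@4 c2@16 c3@16, authorship ..11........2323
After op 5 (add_cursor(9)): buffer="yxuxyymlwicbuuxx" (len 16), cursors c1@4 c4@9 c2@16 c3@16, authorship ..11........2323
After op 6 (move_right): buffer="yxuxyymlwicbuuxx" (len 16), cursors c1@5 c4@10 c2@16 c3@16, authorship ..11........2323
After op 7 (move_right): buffer="yxuxyymlwicbuuxx" (len 16), cursors c1@6 c4@11 c2@16 c3@16, authorship ..11........2323
After op 8 (move_left): buffer="yxuxyymlwicbuuxx" (len 16), cursors c1@5 c4@10 c2@15 c3@15, authorship ..11........2323

Answer: yxuxyymlwicbuuxx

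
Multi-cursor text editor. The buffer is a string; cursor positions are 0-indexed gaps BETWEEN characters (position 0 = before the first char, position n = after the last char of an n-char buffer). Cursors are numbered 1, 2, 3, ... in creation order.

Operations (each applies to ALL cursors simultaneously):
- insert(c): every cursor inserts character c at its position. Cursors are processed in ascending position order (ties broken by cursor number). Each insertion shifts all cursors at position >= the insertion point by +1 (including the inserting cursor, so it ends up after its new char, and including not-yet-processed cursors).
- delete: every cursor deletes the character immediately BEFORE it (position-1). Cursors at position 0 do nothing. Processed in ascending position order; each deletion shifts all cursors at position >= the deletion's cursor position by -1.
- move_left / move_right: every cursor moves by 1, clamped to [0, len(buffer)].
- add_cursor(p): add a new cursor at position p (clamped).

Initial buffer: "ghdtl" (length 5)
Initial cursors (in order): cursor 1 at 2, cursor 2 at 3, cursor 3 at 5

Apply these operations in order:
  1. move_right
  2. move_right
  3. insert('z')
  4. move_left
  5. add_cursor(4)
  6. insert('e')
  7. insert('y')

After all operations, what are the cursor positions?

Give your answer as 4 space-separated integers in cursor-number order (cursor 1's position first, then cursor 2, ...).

Answer: 8 15 15 8

Derivation:
After op 1 (move_right): buffer="ghdtl" (len 5), cursors c1@3 c2@4 c3@5, authorship .....
After op 2 (move_right): buffer="ghdtl" (len 5), cursors c1@4 c2@5 c3@5, authorship .....
After op 3 (insert('z')): buffer="ghdtzlzz" (len 8), cursors c1@5 c2@8 c3@8, authorship ....1.23
After op 4 (move_left): buffer="ghdtzlzz" (len 8), cursors c1@4 c2@7 c3@7, authorship ....1.23
After op 5 (add_cursor(4)): buffer="ghdtzlzz" (len 8), cursors c1@4 c4@4 c2@7 c3@7, authorship ....1.23
After op 6 (insert('e')): buffer="ghdteezlzeez" (len 12), cursors c1@6 c4@6 c2@11 c3@11, authorship ....141.2233
After op 7 (insert('y')): buffer="ghdteeyyzlzeeyyz" (len 16), cursors c1@8 c4@8 c2@15 c3@15, authorship ....14141.223233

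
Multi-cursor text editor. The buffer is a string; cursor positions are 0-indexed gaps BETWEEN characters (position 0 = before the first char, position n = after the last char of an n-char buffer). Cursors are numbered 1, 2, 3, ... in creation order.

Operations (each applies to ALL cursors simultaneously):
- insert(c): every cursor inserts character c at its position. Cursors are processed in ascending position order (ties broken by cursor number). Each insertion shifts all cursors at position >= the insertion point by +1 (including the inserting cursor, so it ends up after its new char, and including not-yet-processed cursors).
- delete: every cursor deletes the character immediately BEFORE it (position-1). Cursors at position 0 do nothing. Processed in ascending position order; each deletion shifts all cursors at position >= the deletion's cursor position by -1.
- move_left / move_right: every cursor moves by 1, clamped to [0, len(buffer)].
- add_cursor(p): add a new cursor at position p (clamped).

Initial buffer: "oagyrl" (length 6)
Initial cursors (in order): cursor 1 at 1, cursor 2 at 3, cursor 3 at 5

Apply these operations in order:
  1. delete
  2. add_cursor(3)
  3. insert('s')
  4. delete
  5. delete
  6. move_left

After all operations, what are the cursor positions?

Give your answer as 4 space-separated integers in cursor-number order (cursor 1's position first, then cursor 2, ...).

After op 1 (delete): buffer="ayl" (len 3), cursors c1@0 c2@1 c3@2, authorship ...
After op 2 (add_cursor(3)): buffer="ayl" (len 3), cursors c1@0 c2@1 c3@2 c4@3, authorship ...
After op 3 (insert('s')): buffer="sasysls" (len 7), cursors c1@1 c2@3 c3@5 c4@7, authorship 1.2.3.4
After op 4 (delete): buffer="ayl" (len 3), cursors c1@0 c2@1 c3@2 c4@3, authorship ...
After op 5 (delete): buffer="" (len 0), cursors c1@0 c2@0 c3@0 c4@0, authorship 
After op 6 (move_left): buffer="" (len 0), cursors c1@0 c2@0 c3@0 c4@0, authorship 

Answer: 0 0 0 0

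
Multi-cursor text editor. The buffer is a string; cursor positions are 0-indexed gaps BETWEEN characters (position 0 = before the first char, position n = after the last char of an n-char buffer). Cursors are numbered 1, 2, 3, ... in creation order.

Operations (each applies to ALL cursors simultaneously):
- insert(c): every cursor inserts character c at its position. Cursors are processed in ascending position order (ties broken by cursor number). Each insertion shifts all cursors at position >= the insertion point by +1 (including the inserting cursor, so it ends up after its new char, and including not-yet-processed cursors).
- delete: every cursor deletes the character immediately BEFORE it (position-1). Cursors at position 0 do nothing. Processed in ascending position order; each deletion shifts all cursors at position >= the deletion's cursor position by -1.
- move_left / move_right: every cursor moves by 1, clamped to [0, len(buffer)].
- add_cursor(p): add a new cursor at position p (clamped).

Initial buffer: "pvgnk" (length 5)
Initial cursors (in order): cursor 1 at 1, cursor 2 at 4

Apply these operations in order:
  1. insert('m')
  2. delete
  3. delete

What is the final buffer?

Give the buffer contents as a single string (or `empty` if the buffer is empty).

After op 1 (insert('m')): buffer="pmvgnmk" (len 7), cursors c1@2 c2@6, authorship .1...2.
After op 2 (delete): buffer="pvgnk" (len 5), cursors c1@1 c2@4, authorship .....
After op 3 (delete): buffer="vgk" (len 3), cursors c1@0 c2@2, authorship ...

Answer: vgk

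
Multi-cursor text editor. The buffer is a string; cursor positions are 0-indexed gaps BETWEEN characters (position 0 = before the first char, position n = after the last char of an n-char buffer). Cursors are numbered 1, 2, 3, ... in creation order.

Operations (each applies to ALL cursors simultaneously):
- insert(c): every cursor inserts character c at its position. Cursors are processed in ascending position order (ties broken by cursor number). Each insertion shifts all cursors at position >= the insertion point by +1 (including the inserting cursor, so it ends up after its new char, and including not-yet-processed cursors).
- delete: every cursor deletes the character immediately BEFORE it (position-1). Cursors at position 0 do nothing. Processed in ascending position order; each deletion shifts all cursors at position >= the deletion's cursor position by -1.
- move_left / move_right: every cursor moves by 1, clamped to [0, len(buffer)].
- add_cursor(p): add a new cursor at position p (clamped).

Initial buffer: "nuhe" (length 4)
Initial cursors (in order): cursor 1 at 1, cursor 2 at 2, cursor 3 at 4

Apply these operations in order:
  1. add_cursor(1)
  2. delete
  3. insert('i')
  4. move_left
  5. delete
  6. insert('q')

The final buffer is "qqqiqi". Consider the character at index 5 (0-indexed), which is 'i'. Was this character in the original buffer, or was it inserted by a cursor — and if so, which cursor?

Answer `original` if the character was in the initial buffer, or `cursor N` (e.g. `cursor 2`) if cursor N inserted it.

Answer: cursor 3

Derivation:
After op 1 (add_cursor(1)): buffer="nuhe" (len 4), cursors c1@1 c4@1 c2@2 c3@4, authorship ....
After op 2 (delete): buffer="h" (len 1), cursors c1@0 c2@0 c4@0 c3@1, authorship .
After op 3 (insert('i')): buffer="iiihi" (len 5), cursors c1@3 c2@3 c4@3 c3@5, authorship 124.3
After op 4 (move_left): buffer="iiihi" (len 5), cursors c1@2 c2@2 c4@2 c3@4, authorship 124.3
After op 5 (delete): buffer="ii" (len 2), cursors c1@0 c2@0 c4@0 c3@1, authorship 43
After op 6 (insert('q')): buffer="qqqiqi" (len 6), cursors c1@3 c2@3 c4@3 c3@5, authorship 124433
Authorship (.=original, N=cursor N): 1 2 4 4 3 3
Index 5: author = 3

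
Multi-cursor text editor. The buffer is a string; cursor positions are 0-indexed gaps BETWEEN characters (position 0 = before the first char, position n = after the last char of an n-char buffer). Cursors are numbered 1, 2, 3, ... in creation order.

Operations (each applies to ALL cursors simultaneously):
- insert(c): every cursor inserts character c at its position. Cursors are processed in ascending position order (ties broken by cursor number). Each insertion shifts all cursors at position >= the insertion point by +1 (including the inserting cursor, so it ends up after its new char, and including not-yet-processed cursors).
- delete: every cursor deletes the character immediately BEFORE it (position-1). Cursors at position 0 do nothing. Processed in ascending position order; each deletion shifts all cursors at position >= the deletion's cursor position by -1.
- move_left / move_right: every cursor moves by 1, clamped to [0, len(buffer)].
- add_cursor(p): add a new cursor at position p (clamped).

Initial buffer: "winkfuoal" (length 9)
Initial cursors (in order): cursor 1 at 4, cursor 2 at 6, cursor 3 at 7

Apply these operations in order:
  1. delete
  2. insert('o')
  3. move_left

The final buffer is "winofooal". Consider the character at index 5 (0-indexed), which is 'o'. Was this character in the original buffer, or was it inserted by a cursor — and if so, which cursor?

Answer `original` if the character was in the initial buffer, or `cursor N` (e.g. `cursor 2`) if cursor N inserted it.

Answer: cursor 2

Derivation:
After op 1 (delete): buffer="winfal" (len 6), cursors c1@3 c2@4 c3@4, authorship ......
After op 2 (insert('o')): buffer="winofooal" (len 9), cursors c1@4 c2@7 c3@7, authorship ...1.23..
After op 3 (move_left): buffer="winofooal" (len 9), cursors c1@3 c2@6 c3@6, authorship ...1.23..
Authorship (.=original, N=cursor N): . . . 1 . 2 3 . .
Index 5: author = 2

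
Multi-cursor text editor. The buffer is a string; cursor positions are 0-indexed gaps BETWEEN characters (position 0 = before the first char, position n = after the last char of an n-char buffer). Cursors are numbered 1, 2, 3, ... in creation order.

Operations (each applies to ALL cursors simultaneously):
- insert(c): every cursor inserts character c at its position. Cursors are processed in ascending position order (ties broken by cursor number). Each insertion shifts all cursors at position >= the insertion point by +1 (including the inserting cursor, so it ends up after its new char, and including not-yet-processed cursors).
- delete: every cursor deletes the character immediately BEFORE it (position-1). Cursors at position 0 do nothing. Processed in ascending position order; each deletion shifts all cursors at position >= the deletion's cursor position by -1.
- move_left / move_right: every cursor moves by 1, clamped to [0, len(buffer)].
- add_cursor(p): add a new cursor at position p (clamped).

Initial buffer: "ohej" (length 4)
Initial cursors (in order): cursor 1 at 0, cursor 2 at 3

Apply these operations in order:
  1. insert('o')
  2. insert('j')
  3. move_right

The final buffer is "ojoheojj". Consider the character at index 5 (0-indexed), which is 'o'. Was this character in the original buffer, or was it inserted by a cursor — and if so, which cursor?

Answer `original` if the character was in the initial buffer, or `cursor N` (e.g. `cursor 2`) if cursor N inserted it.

Answer: cursor 2

Derivation:
After op 1 (insert('o')): buffer="ooheoj" (len 6), cursors c1@1 c2@5, authorship 1...2.
After op 2 (insert('j')): buffer="ojoheojj" (len 8), cursors c1@2 c2@7, authorship 11...22.
After op 3 (move_right): buffer="ojoheojj" (len 8), cursors c1@3 c2@8, authorship 11...22.
Authorship (.=original, N=cursor N): 1 1 . . . 2 2 .
Index 5: author = 2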